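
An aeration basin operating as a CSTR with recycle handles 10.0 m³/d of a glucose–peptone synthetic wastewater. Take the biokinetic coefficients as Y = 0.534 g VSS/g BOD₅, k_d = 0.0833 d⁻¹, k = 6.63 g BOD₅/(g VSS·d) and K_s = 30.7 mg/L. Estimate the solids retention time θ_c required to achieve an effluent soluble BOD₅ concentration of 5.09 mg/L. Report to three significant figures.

At the target effluent, Y k S/(K_s+S) = 0.534×6.63×5.09/35.79 = 0.5035 d⁻¹.
1/θ_c = 0.5035 − 0.0833 = 0.4202 d⁻¹, so θ_c = 2.380 d.

θ_c ≈ 2.38 d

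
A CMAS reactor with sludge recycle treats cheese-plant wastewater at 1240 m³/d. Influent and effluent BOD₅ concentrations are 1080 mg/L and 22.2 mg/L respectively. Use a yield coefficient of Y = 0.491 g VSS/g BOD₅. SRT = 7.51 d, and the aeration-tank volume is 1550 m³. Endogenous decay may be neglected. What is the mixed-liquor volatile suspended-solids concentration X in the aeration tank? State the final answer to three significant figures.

Without decay, X = Y Q (S₀−S) θ_c / V = 0.491 × 1240 × (1080 − 22.2) × 7.51 / 1550 = 3120 mg/L.

X ≈ 3120 mg/L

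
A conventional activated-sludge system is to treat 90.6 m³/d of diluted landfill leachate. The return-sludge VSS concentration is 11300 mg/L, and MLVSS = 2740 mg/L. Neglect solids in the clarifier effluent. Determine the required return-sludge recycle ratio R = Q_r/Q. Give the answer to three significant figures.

Mass balance around the secondary clarifier (neglecting effluent solids): R = X / (X_r − X) = 2740 / (11300 − 2740) = 0.3201.

R ≈ 0.320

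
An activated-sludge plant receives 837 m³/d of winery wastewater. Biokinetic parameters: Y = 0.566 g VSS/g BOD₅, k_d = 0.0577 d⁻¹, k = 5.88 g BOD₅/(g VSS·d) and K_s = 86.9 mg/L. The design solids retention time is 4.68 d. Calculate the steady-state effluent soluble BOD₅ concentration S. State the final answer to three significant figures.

From the Monod/SRT balance for a CMAS, S = K_s·(1+k_d θ_c)/[θ_c·(Y k − k_d) − 1] = 86.9 × (1 + 0.0577 × 4.68) / [4.68 × (0.566 × 5.88 − 0.0577) − 1] = 110.4 / 14.31 = 7.715 mg/L.

S ≈ 7.72 mg/L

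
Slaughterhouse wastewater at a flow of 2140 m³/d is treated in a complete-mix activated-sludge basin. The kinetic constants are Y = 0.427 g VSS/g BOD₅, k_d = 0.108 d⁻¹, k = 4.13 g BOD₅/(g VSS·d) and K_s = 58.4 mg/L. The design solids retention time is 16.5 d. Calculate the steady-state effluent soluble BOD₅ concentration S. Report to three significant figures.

From the Monod/SRT balance for a CMAS, S = K_s·(1+k_d θ_c)/[θ_c·(Y k − k_d) − 1] = 58.4 × (1 + 0.108 × 16.5) / [16.5 × (0.427 × 4.13 − 0.108) − 1] = 162.5 / 26.32 = 6.174 mg/L.

S ≈ 6.17 mg/L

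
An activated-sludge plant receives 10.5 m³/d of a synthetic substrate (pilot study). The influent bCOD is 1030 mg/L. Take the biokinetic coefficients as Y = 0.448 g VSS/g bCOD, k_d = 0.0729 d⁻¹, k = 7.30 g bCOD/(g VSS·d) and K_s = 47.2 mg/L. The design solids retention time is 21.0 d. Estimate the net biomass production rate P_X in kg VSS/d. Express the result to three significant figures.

P_X ≈ 1.91 kg VSS/d

Effluent substrate depends only on kinetics and SRT: S = K_s(1 + k_d θ_c) / [θ_c(Yk − k_d) − 1] = 47.2 × (1 + 0.0729 × 21.0) / [21.0 × (0.448 × 7.30 − 0.0729) − 1] = 119.5 / 66.15 = 1.806 mg/L.
The observed yield is Y_obs = Y/(1 + k_d·θ_c) = 0.448 / (1 + 0.0729 × 21.0) = 0.448 / 2.531 = 0.1770 g VSS per g bCOD removed.
Q·(S₀ − S) = 10.5 × (1030 − 1.81) × 10⁻³ = 10.80 kg/d removed.
Biomass produced: P_X = Y_obs·Q·ΔS = 0.1770 × 10.80 ≈ 1.911 kg VSS/d.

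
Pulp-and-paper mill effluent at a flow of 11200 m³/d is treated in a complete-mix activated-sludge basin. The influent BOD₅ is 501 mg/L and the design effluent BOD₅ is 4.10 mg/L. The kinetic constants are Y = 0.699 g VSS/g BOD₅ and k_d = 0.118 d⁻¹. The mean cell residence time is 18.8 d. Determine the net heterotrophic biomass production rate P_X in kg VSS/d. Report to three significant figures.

Observed yield with endogenous decay: Y_obs = Y / (1 + k_d·θ_c) = 0.699 / (1 + 0.118 × 18.8) = 0.699 / 3.218 = 0.2172 g VSS/g BOD₅.
Mass of BOD₅ removed per day: Q(S₀ − S) = 11200 × 496.9 g/m³ = 5565 kg/d.
P_X = Y_obs · Q(S₀ − S) = 0.2172 × 5565 = 1209 kg VSS/d.

P_X ≈ 1210 kg VSS/d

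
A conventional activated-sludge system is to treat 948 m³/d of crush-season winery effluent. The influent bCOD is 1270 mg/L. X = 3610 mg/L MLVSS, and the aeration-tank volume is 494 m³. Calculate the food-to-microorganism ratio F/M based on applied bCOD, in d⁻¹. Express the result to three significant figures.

F/M = Q·S₀ / (V·X) = 948 × 1270 / (494.0 × 3610) = 0.6751 g bCOD·(g VSS·d)⁻¹.

F/M ≈ 0.675 d⁻¹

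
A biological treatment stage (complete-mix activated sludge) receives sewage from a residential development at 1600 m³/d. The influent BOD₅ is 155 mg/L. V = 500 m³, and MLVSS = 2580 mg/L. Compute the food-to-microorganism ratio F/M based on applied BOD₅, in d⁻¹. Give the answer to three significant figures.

Food-to-microorganism ratio F/M = Q S₀ / (V X) = 1600 × 155 / (500.0 × 2580) = 0.1922 d⁻¹.

F/M ≈ 0.192 d⁻¹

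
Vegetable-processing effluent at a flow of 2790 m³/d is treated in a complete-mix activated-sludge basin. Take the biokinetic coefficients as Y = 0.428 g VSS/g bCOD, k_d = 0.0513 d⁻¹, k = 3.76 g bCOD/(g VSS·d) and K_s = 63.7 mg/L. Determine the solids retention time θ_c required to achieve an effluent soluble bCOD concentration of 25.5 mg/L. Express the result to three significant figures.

θ_c ≈ 2.45 d

At the target effluent, Y k S/(K_s+S) = 0.428×3.76×25.5/89.20 = 0.4601 d⁻¹.
1/θ_c = 0.4601 − 0.0513 = 0.4088 d⁻¹, so θ_c = 2.446 d.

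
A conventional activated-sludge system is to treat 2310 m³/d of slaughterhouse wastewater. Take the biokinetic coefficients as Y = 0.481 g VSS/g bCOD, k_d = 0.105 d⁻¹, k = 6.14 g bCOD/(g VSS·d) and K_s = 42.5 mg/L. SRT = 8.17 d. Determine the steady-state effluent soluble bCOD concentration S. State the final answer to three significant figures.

S ≈ 3.55 mg/L

Effluent substrate depends only on kinetics and SRT: S = K_s(1 + k_d θ_c) / [θ_c(Yk − k_d) − 1] = 42.5 × (1 + 0.105 × 8.17) / [8.17 × (0.481 × 6.14 − 0.105) − 1] = 78.96 / 22.27 = 3.545 mg/L.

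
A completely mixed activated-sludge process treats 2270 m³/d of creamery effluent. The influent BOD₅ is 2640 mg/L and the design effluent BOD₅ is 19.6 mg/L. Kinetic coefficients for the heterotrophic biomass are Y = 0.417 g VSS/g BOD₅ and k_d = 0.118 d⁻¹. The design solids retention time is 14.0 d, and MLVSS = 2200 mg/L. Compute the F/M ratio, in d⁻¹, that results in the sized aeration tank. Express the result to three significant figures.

F/M ≈ 0.458 d⁻¹

Rearranging the biomass balance for a CMAS with decay, V = Y·Q·ΔS·θ_c / [X·(1+k_d θ_c)] = 0.417 × 2270 × (2640 − 19.6) × 14.0 / [2200 × (1 + 0.118 × 14.0)] = 3.47×10^7 / 5834 = 5952 m³.
F/M = applied load / biomass = Q·S₀/(V·X) = 2270 × 2640 / (5952 × 2200) = 0.4577 d⁻¹.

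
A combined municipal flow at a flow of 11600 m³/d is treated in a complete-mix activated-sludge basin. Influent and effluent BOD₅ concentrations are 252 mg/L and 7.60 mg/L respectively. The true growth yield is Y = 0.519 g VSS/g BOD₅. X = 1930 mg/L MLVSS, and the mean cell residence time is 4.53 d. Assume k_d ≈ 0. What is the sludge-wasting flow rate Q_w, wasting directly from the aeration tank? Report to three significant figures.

Biomass mass balance (decay neglected): V·X = Y·Q·(S₀ − S)·θ_c, so V = 0.519 × 11600 × (252 − 7.60) × 4.53 / 1930 = 3454 m³.
For wasting at MLVSS concentration, Q_w = V/θ_c = 3454/4.53 = 762.4 m³/d.

Q_w ≈ 762 m³/d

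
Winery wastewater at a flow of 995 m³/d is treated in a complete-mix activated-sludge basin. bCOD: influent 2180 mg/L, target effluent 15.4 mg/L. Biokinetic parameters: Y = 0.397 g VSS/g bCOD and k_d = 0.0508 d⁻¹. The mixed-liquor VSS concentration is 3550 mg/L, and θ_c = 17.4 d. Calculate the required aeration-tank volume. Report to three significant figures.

V ≈ 2220 m³

From the SRT design equation V = Y Q (S₀−S) θ_c / [X (1 + k_d θ_c)] = 0.397 × 995 × (2180 − 15.4) × 17.4 / [3550 × (1 + 0.0508 × 17.4)] = 1.49×10^7 / 6688 = 2225 m³.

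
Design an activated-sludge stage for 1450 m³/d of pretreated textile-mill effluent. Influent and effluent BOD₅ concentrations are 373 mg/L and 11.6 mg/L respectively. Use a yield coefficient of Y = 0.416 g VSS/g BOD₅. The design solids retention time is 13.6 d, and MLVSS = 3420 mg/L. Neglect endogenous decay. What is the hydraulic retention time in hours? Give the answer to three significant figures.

τ ≈ 14.3 h

With k_d = 0 the design equation reduces to V = Y Q (S₀−S) θ_c / X = 0.416 × 1450 × (373 − 11.6) × 13.6 / 3420 = 866.9 m³.
τ = V/Q = 866.9/1450 = 0.5979 d, or 14.35 h.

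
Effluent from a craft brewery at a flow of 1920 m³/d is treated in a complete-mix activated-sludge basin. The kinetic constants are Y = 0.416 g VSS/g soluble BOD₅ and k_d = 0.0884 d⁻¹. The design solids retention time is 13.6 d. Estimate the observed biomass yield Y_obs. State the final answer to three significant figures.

The observed yield is Y_obs = Y/(1 + k_d·θ_c) = 0.416 / (1 + 0.0884 × 13.6) = 0.416 / 2.202 = 0.1889 g VSS per g soluble BOD₅ removed.

Y_obs ≈ 0.189 g VSS/g soluble BOD₅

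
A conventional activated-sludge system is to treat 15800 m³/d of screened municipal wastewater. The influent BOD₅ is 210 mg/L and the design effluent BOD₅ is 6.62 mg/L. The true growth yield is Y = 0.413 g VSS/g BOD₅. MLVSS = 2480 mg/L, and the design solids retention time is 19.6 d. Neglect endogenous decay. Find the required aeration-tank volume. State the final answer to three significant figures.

With k_d = 0 the design equation reduces to V = Y Q (S₀−S) θ_c / X = 0.413 × 15800 × (210 − 6.62) × 19.6 / 2480 = 10489 m³.

V ≈ 10500 m³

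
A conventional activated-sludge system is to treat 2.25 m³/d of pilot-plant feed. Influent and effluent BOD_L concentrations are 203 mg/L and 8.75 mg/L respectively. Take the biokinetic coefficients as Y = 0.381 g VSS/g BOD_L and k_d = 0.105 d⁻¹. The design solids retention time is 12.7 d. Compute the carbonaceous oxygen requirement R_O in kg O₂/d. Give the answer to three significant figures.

Observed yield with endogenous decay: Y_obs = Y / (1 + k_d·θ_c) = 0.381 / (1 + 0.105 × 12.7) = 0.381 / 2.333 = 0.1633 g VSS/g BOD_L.
Substrate removed = Q·(S₀ − S) = 2.25 m³/d × (203 − 8.75) g/m³ = 4.37×10^2 g/d = 0.4371 kg/d.
Biomass synthesised: P_X = Y_obs × 0.4371 = 0.07136 kg VSS/d.
Carbonaceous O₂ demand = substrate oxidised − cell-mass equivalent = 0.4371 − 1.42 × 0.07136 = 0.3357 kg O₂/d.

R_O ≈ 0.336 kg O₂/d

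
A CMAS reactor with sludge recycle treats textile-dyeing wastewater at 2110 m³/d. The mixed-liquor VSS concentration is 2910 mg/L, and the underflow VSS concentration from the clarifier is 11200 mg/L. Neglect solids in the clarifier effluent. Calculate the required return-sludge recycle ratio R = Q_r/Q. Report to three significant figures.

Mass balance around the secondary clarifier (neglecting effluent solids): R = X / (X_r − X) = 2910 / (11200 − 2910) = 0.3510.

R ≈ 0.351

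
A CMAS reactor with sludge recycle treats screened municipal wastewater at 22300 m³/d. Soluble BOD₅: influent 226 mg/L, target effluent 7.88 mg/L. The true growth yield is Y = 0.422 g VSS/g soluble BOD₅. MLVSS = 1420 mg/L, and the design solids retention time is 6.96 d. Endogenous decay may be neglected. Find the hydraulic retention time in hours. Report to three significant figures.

With k_d = 0 the design equation reduces to V = Y Q (S₀−S) θ_c / X = 0.422 × 22300 × (226 − 7.88) × 6.96 / 1420 = 10061 m³.
τ = V/Q = 10061/22300 = 0.4512 d, or 10.83 h.

τ ≈ 10.8 h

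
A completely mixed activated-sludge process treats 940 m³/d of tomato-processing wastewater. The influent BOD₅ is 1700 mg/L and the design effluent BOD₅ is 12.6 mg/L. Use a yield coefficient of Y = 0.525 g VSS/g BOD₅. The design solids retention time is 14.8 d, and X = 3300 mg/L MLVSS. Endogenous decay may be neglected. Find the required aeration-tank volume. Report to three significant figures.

With k_d = 0 the design equation reduces to V = Y Q (S₀−S) θ_c / X = 0.525 × 940 × (1700 − 12.6) × 14.8 / 3300 = 3735 m³.

V ≈ 3730 m³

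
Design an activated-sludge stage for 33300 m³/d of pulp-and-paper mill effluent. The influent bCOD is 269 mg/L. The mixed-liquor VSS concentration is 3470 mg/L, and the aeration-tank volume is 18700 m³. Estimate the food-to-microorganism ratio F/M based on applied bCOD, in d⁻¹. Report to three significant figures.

Food-to-microorganism ratio F/M = Q S₀ / (V X) = 33300 × 269 / (18700 × 3470) = 0.1380 d⁻¹.

F/M ≈ 0.138 d⁻¹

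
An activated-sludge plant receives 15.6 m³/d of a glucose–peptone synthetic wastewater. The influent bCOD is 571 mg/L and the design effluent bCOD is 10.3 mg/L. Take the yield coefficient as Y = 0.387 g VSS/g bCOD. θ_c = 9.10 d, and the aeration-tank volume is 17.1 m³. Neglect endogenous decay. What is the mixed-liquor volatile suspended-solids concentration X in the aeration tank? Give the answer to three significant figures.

X = Y·Q·ΔS·θ_c / V = 0.387 × 15.6 × (571 − 10.3) × 9.10 / 17.1 = 1801 mg/L.

X ≈ 1800 mg/L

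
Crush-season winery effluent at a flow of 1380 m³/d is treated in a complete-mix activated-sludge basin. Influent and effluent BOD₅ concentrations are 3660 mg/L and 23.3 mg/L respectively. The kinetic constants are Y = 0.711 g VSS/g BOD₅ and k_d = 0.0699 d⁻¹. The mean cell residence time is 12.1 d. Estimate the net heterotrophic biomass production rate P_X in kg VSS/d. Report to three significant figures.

Correct the yield for decay: Y_obs = Y/(1 + k_d θ_c) = 0.711 / (1 + 0.0699 × 12.1) = 0.711 / 1.846 = 0.3852.
Mass of BOD₅ removed per day: Q(S₀ − S) = 1380 × 3637 g/m³ = 5019 kg/d.
So the net sludge growth is P_X = 0.3852 × 5019 = 1933 kg VSS/d.

P_X ≈ 1930 kg VSS/d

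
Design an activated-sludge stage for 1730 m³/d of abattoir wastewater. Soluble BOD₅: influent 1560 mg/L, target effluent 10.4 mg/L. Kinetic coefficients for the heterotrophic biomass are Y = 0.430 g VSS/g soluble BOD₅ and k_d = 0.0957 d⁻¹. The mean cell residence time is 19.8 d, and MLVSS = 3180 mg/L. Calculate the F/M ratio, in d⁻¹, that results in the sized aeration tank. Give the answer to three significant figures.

F/M ≈ 0.342 d⁻¹

Rearranging the biomass balance for a CMAS with decay, V = Y·Q·ΔS·θ_c / [X·(1+k_d θ_c)] = 0.430 × 1730 × (1560 − 10.4) × 19.8 / [3180 × (1 + 0.0957 × 19.8)] = 2.28×10^7 / 9206 = 2479 m³.
F/M = applied load / biomass = Q·S₀/(V·X) = 1730 × 1560 / (2479 × 3180) = 0.3423 d⁻¹.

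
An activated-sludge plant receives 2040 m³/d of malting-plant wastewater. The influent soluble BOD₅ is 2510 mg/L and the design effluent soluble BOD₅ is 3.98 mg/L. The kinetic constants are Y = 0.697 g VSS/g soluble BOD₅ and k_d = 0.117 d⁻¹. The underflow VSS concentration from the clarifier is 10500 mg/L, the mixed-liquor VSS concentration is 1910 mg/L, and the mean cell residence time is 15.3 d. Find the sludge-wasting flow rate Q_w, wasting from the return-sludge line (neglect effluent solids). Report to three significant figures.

Q_w ≈ 122 m³/d

Steady-state biomass mass balance: V·X·(1 + k_d·θ_c) = Y·Q·(S₀ − S)·θ_c, so V = 0.697 × 2040 × (2510 − 3.98) × 15.3 / [1910 × (1 + 0.117 × 15.3)] = 5.45×10^7 / 5329 = 10230 m³.
Wasting from the return line (neglecting effluent solids): Q_w = V·X / (θ_c·X_r) = 10230 × 1910 / (15.3 × 10500) = 121.6 m³/d.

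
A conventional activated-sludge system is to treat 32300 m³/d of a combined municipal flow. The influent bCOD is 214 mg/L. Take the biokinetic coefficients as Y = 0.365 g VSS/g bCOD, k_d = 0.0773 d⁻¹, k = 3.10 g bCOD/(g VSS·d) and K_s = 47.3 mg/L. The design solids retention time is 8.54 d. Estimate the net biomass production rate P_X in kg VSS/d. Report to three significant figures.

Effluent substrate depends only on kinetics and SRT: S = K_s(1 + k_d θ_c) / [θ_c(Yk − k_d) − 1] = 47.3 × (1 + 0.0773 × 8.54) / [8.54 × (0.365 × 3.10 − 0.0773) − 1] = 78.52 / 8.003 = 9.812 mg/L.
Y_obs = Y / (1 + k_d θ_c) = 0.365 / (1 + 0.0773 × 8.54) = 0.365 / 1.660 = 0.2199.
Substrate removed = Q·(S₀ − S) = 32300 m³/d × (214 − 9.81) g/m³ = 6.6×10^6 g/d = 6595 kg/d.
P_X = Y_obs · Q(S₀ − S) = 0.2199 × 6595 = 1450 kg VSS/d.

P_X ≈ 1450 kg VSS/d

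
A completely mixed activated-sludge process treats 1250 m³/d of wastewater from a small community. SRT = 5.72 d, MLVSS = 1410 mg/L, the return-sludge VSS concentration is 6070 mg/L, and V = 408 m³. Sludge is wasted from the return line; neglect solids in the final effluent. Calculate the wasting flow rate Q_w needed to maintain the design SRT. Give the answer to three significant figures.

Q_w ≈ 16.6 m³/d

θ_c = V·X/(Q_w·X_r) when wasting from the recycle, so Q_w = V·X/(θ_c·X_r) = 408.0 × 1410 / (5.72 × 6070) = 16.57 m³/d.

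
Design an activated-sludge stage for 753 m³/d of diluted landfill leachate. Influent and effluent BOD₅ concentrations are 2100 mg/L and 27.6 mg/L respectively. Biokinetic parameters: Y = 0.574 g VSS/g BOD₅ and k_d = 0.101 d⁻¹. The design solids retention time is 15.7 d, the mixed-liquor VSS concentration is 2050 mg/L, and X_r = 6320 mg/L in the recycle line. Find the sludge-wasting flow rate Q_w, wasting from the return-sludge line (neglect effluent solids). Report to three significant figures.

Q_w ≈ 54.8 m³/d

Steady-state biomass mass balance: V·X·(1 + k_d·θ_c) = Y·Q·(S₀ − S)·θ_c, so V = 0.574 × 753 × (2100 − 27.6) × 15.7 / [2050 × (1 + 0.101 × 15.7)] = 1.41×10^7 / 5301 = 2653 m³.
θ_c = V·X/(Q_w·X_r) when wasting from the recycle, so Q_w = V·X/(θ_c·X_r) = 2653 × 2050 / (15.7 × 6320) = 54.81 m³/d.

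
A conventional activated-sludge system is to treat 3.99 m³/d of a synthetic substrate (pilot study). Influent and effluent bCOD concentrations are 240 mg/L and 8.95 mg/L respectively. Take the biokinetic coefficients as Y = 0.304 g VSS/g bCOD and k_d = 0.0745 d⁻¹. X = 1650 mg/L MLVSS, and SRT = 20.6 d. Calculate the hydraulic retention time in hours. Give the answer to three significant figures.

τ ≈ 8.30 h

Rearranging the biomass balance for a CMAS with decay, V = Y·Q·ΔS·θ_c / [X·(1+k_d θ_c)] = 0.304 × 3.99 × (240 − 8.95) × 20.6 / [1650 × (1 + 0.0745 × 20.6)] = 5.77×10^3 / 4182 = 1.380 m³.
HRT = V/Q = 1.380 m³ / 3.99 m³·d⁻¹ = 0.3460 d × 24 = 8.303 h.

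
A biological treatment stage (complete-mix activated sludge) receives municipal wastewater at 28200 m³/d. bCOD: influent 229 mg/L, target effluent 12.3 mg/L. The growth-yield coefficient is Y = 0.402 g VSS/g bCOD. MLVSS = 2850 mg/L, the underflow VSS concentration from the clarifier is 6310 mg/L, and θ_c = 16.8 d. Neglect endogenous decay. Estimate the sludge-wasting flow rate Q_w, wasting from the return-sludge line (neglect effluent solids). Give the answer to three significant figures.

With k_d = 0 the design equation reduces to V = Y Q (S₀−S) θ_c / X = 0.402 × 28200 × (229 − 12.3) × 16.8 / 2850 = 14481 m³.
Wasting from the return line (neglecting effluent solids): Q_w = V·X / (θ_c·X_r) = 14481 × 2850 / (16.8 × 6310) = 389.3 m³/d.

Q_w ≈ 389 m³/d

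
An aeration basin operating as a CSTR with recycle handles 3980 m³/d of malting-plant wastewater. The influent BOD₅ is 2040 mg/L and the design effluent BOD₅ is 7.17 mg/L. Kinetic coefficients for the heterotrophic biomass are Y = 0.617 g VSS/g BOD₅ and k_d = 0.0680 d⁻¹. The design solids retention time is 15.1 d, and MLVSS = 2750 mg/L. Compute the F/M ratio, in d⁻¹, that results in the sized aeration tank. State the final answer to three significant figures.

Rearranging the biomass balance for a CMAS with decay, V = Y·Q·ΔS·θ_c / [X·(1+k_d θ_c)] = 0.617 × 3980 × (2040 − 7.17) × 15.1 / [2750 × (1 + 0.0680 × 15.1)] = 7.54×10^7 / 5574 = 13524 m³.
F/M = Q·S₀ / (V·X) = 3980 × 2040 / (13524 × 2750) = 0.2183 g BOD₅·(g VSS·d)⁻¹.

F/M ≈ 0.218 d⁻¹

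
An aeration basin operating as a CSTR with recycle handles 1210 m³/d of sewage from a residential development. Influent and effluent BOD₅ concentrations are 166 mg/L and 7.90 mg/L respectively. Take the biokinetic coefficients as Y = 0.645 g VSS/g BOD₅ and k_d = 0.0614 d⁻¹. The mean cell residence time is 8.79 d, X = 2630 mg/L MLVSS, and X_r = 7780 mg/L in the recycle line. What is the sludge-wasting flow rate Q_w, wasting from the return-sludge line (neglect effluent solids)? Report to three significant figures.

Q_w ≈ 10.3 m³/d

Steady-state biomass mass balance: V·X·(1 + k_d·θ_c) = Y·Q·(S₀ − S)·θ_c, so V = 0.645 × 1210 × (166 − 7.90) × 8.79 / [2630 × (1 + 0.0614 × 8.79)] = 1.08×10^6 / 4049 = 267.8 m³.
θ_c = V·X/(Q_w·X_r) when wasting from the recycle, so Q_w = V·X/(θ_c·X_r) = 267.8 × 2630 / (8.79 × 7780) = 10.30 m³/d.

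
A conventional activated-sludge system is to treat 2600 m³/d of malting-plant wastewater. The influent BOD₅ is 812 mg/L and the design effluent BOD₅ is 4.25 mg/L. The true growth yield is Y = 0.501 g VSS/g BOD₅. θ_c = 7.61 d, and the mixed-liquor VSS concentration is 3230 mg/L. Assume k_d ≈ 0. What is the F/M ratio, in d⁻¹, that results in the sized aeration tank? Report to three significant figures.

V·X = Y·Q·ΔS·θ_c gives V = 0.501 × 2600 × (812 − 4.25) × 7.61 / 3230 = 2479 m³.
Food-to-microorganism ratio F/M = Q S₀ / (V X) = 2600 × 812 / (2479 × 3230) = 0.2637 d⁻¹.

F/M ≈ 0.264 d⁻¹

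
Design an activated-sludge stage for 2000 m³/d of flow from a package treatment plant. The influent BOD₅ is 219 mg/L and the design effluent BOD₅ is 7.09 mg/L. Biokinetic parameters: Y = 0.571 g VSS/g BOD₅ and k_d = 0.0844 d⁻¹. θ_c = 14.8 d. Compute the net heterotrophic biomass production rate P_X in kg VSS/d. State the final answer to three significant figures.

P_X ≈ 108 kg VSS/d

The observed yield is Y_obs = Y/(1 + k_d·θ_c) = 0.571 / (1 + 0.0844 × 14.8) = 0.571 / 2.249 = 0.2539 g VSS per g BOD₅ removed.
Substrate removed = Q·(S₀ − S) = 2000 m³/d × (219 − 7.09) g/m³ = 4.24×10^5 g/d = 423.8 kg/d.
Biomass produced: P_X = Y_obs·Q·ΔS = 0.2539 × 423.8 ≈ 107.6 kg VSS/d.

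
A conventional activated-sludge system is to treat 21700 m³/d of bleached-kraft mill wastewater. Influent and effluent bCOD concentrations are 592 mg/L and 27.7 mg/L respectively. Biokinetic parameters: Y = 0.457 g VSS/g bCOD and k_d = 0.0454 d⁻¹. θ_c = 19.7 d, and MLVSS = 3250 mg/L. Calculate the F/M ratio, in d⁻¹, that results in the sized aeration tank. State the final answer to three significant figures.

F/M ≈ 0.221 d⁻¹

From the SRT design equation V = Y Q (S₀−S) θ_c / [X (1 + k_d θ_c)] = 0.457 × 21700 × (592 − 27.7) × 19.7 / [3250 × (1 + 0.0454 × 19.7)] = 1.1×10^8 / 6157 = 17906 m³.
F/M = Q·S₀ / (V·X) = 21700 × 592 / (17906 × 3250) = 0.2207 g bCOD·(g VSS·d)⁻¹.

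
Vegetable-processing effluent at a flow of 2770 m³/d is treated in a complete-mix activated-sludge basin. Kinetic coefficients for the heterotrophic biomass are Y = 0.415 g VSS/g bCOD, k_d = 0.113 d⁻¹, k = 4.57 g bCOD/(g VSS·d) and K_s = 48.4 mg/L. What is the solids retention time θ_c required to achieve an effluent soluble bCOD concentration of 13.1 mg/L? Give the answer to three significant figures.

At the target effluent, Y k S/(K_s+S) = 0.415×4.57×13.1/61.50 = 0.4040 d⁻¹.
θ_c = 1/(μ − k_d) = 1/(0.4040 − 0.113) = 1/0.2910 = 3.437 d.

θ_c ≈ 3.44 d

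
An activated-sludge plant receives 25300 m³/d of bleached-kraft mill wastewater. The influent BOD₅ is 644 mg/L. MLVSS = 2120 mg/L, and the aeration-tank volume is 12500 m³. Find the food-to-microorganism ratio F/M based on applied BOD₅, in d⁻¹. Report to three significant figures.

F/M ≈ 0.615 d⁻¹

F/M = Q·S₀ / (V·X) = 25300 × 644 / (12500 × 2120) = 0.6148 g BOD₅·(g VSS·d)⁻¹.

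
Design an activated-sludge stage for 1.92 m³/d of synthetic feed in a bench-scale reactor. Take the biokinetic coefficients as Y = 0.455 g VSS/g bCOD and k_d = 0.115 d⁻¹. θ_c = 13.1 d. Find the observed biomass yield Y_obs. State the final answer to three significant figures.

Y_obs ≈ 0.182 g VSS/g bCOD

Observed yield with endogenous decay: Y_obs = Y / (1 + k_d·θ_c) = 0.455 / (1 + 0.115 × 13.1) = 0.455 / 2.506 = 0.1815 g VSS/g bCOD.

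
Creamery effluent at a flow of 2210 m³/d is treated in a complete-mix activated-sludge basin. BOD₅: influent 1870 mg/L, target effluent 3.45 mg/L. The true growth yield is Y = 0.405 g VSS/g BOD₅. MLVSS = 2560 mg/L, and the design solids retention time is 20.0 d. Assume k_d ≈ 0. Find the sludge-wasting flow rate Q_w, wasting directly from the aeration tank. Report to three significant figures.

With k_d = 0 the design equation reduces to V = Y Q (S₀−S) θ_c / X = 0.405 × 2210 × (1870 − 3.45) × 20.0 / 2560 = 13052 m³.
For wasting at MLVSS concentration, Q_w = V/θ_c = 13052/20.0 = 652.6 m³/d.

Q_w ≈ 653 m³/d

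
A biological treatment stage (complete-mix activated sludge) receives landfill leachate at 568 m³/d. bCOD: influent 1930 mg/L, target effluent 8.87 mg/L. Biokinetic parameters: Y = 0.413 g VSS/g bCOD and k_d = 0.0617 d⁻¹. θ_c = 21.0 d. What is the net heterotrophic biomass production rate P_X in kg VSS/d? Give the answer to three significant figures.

The observed yield is Y_obs = Y/(1 + k_d·θ_c) = 0.413 / (1 + 0.0617 × 21.0) = 0.413 / 2.296 = 0.1799 g VSS per g bCOD removed.
ΔS = 1930 − 8.87 = 1921 mg/L, so the substrate removal rate is 568 × 1921/1000 = 1091 kg bCOD/d.
Net biomass production P_X = Y_obs × Q·(S₀ − S) = 0.1799 × 1091 = 196.3 kg VSS/d.

P_X ≈ 196 kg VSS/d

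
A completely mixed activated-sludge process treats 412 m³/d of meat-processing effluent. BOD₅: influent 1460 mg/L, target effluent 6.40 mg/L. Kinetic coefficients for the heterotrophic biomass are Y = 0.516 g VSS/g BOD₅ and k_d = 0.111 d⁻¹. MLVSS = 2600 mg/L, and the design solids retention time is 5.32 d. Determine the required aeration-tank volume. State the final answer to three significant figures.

V ≈ 398 m³

Steady-state biomass mass balance: V·X·(1 + k_d·θ_c) = Y·Q·(S₀ − S)·θ_c, so V = 0.516 × 412 × (1460 − 6.40) × 5.32 / [2600 × (1 + 0.111 × 5.32)] = 1.64×10^6 / 4135 = 397.5 m³.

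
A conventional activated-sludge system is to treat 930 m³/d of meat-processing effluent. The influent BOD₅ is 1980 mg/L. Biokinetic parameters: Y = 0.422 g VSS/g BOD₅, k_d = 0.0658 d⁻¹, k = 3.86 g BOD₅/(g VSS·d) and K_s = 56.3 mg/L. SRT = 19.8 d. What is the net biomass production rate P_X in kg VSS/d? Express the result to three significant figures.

Effluent substrate depends only on kinetics and SRT: S = K_s(1 + k_d θ_c) / [θ_c(Yk − k_d) − 1] = 56.3 × (1 + 0.0658 × 19.8) / [19.8 × (0.422 × 3.86 − 0.0658) − 1] = 129.6 / 29.95 = 4.329 mg/L.
The observed yield is Y_obs = Y/(1 + k_d·θ_c) = 0.422 / (1 + 0.0658 × 19.8) = 0.422 / 2.303 = 0.1833 g VSS per g BOD₅ removed.
Mass of BOD₅ removed per day: Q(S₀ − S) = 930 × 1976 g/m³ = 1837 kg/d.
P_X = Y_obs · Q(S₀ − S) = 0.1833 × 1837 = 336.7 kg VSS/d.

P_X ≈ 337 kg VSS/d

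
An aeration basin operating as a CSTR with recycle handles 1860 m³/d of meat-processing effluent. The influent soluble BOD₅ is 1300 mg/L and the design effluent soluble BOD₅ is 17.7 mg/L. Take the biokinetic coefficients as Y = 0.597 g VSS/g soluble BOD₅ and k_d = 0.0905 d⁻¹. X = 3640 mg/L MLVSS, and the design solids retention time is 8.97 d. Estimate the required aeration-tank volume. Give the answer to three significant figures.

V ≈ 1940 m³

Rearranging the biomass balance for a CMAS with decay, V = Y·Q·ΔS·θ_c / [X·(1+k_d θ_c)] = 0.597 × 1860 × (1300 − 17.7) × 8.97 / [3640 × (1 + 0.0905 × 8.97)] = 1.28×10^7 / 6595 = 1937 m³.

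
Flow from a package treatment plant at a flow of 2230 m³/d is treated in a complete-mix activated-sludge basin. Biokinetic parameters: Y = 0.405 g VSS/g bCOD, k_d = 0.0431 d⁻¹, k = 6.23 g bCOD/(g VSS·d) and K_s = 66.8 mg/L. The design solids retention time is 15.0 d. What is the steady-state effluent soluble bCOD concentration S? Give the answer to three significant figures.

From the Monod/SRT balance for a CMAS, S = K_s·(1+k_d θ_c)/[θ_c·(Y k − k_d) − 1] = 66.8 × (1 + 0.0431 × 15.0) / [15.0 × (0.405 × 6.23 − 0.0431) − 1] = 110.0 / 36.20 = 3.038 mg/L.

S ≈ 3.04 mg/L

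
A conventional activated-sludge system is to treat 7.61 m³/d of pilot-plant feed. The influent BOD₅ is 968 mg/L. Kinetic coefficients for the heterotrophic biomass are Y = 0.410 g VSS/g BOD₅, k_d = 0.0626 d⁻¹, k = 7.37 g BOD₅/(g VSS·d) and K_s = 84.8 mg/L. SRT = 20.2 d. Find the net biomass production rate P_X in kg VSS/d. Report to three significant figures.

P_X ≈ 1.33 kg VSS/d

For a completely mixed reactor with recycle the Lawrence–McCarty relation gives S = K_s·(1 + k_d·θ_c) / [θ_c·(Y·k − k_d) − 1] = 84.8 × (1 + 0.0626 × 20.2) / [20.2 × (0.410 × 7.37 − 0.0626) − 1] = 192.0 / 58.77 = 3.267 mg/L.
Y_obs = Y / (1 + k_d θ_c) = 0.410 / (1 + 0.0626 × 20.2) = 0.410 / 2.265 = 0.1811.
Substrate removed = Q·(S₀ − S) = 7.61 m³/d × (968 − 3.27) g/m³ = 7.34×10^3 g/d = 7.342 kg/d.
So the net sludge growth is P_X = 0.1811 × 7.342 = 1.329 kg VSS/d.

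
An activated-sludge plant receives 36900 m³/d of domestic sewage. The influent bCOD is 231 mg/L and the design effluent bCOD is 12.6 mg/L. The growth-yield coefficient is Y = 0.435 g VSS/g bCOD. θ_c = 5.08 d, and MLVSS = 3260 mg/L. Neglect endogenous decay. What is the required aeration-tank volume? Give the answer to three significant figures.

V·X = Y·Q·ΔS·θ_c gives V = 0.435 × 36900 × (231 − 12.6) × 5.08 / 3260 = 5463 m³.

V ≈ 5460 m³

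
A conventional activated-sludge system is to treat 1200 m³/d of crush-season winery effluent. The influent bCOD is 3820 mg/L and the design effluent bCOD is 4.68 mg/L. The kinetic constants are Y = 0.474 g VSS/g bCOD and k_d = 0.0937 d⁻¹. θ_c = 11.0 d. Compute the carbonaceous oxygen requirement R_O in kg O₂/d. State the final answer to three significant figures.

R_O ≈ 3060 kg O₂/d

Y_obs = Y / (1 + k_d θ_c) = 0.474 / (1 + 0.0937 × 11.0) = 0.474 / 2.031 = 0.2334.
Substrate removed = Q·(S₀ − S) = 1200 m³/d × (3820 − 4.68) g/m³ = 4.58×10^6 g/d = 4578 kg/d.
Biomass synthesised: P_X = Y_obs × 4578 = 1069 kg VSS/d.
Carbonaceous O₂ demand = substrate oxidised − cell-mass equivalent = 4578 − 1.42 × 1069 = 3061 kg O₂/d.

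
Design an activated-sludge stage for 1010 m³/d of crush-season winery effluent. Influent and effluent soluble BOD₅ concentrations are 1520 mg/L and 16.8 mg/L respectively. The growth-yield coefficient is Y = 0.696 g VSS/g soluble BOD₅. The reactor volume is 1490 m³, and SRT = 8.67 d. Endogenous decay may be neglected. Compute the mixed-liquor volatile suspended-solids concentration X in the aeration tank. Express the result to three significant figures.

X ≈ 6150 mg/L

X = Y·Q·ΔS·θ_c / V = 0.696 × 1010 × (1520 − 16.8) × 8.67 / 1490 = 6149 mg/L.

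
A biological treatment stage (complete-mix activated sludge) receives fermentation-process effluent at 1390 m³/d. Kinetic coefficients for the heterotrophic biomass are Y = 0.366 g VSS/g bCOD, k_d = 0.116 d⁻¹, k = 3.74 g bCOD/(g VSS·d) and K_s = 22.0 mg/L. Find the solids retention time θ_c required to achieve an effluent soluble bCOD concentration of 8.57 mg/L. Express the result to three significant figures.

θ_c ≈ 3.73 d

At the target effluent, Y k S/(K_s+S) = 0.366×3.74×8.57/30.57 = 0.3837 d⁻¹.
θ_c = 1/(μ − k_d) = 1/(0.3837 − 0.116) = 1/0.2677 = 3.735 d.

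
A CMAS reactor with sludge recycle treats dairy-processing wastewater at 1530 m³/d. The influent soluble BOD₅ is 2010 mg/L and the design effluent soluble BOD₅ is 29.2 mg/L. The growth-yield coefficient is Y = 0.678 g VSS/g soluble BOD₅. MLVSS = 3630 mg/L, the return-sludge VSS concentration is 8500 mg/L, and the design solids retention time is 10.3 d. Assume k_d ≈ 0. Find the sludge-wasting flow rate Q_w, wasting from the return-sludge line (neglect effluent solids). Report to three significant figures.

Q_w ≈ 242 m³/d

With k_d = 0 the design equation reduces to V = Y Q (S₀−S) θ_c / X = 0.678 × 1530 × (2010 − 29.2) × 10.3 / 3630 = 5830 m³.
θ_c = V·X/(Q_w·X_r) when wasting from the recycle, so Q_w = V·X/(θ_c·X_r) = 5830 × 3630 / (10.3 × 8500) = 241.7 m³/d.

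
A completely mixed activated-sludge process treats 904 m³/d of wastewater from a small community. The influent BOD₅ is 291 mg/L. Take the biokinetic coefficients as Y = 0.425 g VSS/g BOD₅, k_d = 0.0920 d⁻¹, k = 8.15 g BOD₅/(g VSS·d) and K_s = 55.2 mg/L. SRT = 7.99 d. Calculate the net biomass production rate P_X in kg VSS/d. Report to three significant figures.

P_X ≈ 63.6 kg VSS/d

Effluent substrate depends only on kinetics and SRT: S = K_s(1 + k_d θ_c) / [θ_c(Yk − k_d) − 1] = 55.2 × (1 + 0.0920 × 7.99) / [7.99 × (0.425 × 8.15 − 0.0920) − 1] = 95.78 / 25.94 = 3.692 mg/L.
Correct the yield for decay: Y_obs = Y/(1 + k_d θ_c) = 0.425 / (1 + 0.0920 × 7.99) = 0.425 / 1.735 = 0.2449.
ΔS = 291 − 3.69 = 287.3 mg/L, so the substrate removal rate is 904 × 287.3/1000 = 259.7 kg BOD₅/d.
Biomass produced: P_X = Y_obs·Q·ΔS = 0.2449 × 259.7 ≈ 63.62 kg VSS/d.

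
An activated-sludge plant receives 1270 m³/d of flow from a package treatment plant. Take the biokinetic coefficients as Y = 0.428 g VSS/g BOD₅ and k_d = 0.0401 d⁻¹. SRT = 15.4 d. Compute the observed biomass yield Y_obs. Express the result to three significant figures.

The observed yield is Y_obs = Y/(1 + k_d·θ_c) = 0.428 / (1 + 0.0401 × 15.4) = 0.428 / 1.618 = 0.2646 g VSS per g BOD₅ removed.

Y_obs ≈ 0.265 g VSS/g BOD₅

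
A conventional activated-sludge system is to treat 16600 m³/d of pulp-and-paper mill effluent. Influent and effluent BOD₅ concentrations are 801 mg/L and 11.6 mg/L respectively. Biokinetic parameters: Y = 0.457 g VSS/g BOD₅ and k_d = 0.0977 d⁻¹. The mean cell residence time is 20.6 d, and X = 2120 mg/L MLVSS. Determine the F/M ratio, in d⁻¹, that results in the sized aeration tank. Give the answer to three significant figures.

F/M ≈ 0.325 d⁻¹

Steady-state biomass mass balance: V·X·(1 + k_d·θ_c) = Y·Q·(S₀ − S)·θ_c, so V = 0.457 × 16600 × (801 − 11.6) × 20.6 / [2120 × (1 + 0.0977 × 20.6)] = 1.23×10^8 / 6387 = 19316 m³.
F/M = Q·S₀ / (V·X) = 16600 × 801 / (19316 × 2120) = 0.3247 g BOD₅·(g VSS·d)⁻¹.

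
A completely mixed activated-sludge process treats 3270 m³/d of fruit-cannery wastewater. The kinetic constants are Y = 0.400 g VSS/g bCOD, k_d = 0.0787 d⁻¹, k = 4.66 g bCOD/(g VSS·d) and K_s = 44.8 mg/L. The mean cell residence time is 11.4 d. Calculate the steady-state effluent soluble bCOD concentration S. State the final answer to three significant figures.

S ≈ 4.39 mg/L

For a completely mixed reactor with recycle the Lawrence–McCarty relation gives S = K_s·(1 + k_d·θ_c) / [θ_c·(Y·k − k_d) − 1] = 44.8 × (1 + 0.0787 × 11.4) / [11.4 × (0.400 × 4.66 − 0.0787) − 1] = 84.99 / 19.35 = 4.392 mg/L.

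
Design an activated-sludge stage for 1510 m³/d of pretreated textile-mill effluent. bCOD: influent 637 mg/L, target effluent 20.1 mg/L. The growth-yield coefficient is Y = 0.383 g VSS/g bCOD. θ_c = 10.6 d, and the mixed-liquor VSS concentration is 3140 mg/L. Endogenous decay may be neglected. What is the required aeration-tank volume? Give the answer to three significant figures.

V·X = Y·Q·ΔS·θ_c gives V = 0.383 × 1510 × (637 − 20.1) × 10.6 / 3140 = 1204 m³.

V ≈ 1200 m³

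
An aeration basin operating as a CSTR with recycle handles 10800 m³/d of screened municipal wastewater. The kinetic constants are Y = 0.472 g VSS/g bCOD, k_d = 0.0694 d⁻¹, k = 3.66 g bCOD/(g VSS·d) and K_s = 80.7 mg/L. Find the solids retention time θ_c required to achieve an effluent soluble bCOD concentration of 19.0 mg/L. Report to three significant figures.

θ_c ≈ 3.85 d

At the target effluent, Y k S/(K_s+S) = 0.472×3.66×19.0/99.70 = 0.3292 d⁻¹.
1/θ_c = 0.3292 − 0.0694 = 0.2598 d⁻¹, so θ_c = 3.849 d.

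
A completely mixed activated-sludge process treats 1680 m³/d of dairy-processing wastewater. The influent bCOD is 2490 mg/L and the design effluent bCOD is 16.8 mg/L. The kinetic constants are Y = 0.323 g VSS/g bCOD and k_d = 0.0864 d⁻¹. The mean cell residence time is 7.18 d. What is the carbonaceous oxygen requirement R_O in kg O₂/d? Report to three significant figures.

The observed yield is Y_obs = Y/(1 + k_d·θ_c) = 0.323 / (1 + 0.0864 × 7.18) = 0.323 / 1.620 = 0.1993 g VSS per g bCOD removed.
ΔS = 2490 − 16.8 = 2473 mg/L, so the substrate removal rate is 1680 × 2473/1000 = 4155 kg bCOD/d.
Net sludge production P_X = 0.1993 × 4155 = 828.3 kg VSS/d.
R_O = Q·(S₀ − S) − 1.42·P_X = 4155 − 1.42 × 828.3 = 2979 kg O₂/d.

R_O ≈ 2980 kg O₂/d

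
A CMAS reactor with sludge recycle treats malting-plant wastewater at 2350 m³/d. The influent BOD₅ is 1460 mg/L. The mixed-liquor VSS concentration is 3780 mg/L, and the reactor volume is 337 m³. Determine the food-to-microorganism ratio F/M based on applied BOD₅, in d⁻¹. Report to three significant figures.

F/M ≈ 2.69 d⁻¹

F/M = applied load / biomass = Q·S₀/(V·X) = 2350 × 1460 / (337.0 × 3780) = 2.693 d⁻¹.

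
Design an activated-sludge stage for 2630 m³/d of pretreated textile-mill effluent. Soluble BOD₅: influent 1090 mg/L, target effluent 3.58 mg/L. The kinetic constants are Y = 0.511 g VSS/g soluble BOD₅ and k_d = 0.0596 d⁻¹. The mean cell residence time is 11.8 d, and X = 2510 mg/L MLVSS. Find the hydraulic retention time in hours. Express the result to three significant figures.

τ ≈ 36.8 h

From the SRT design equation V = Y Q (S₀−S) θ_c / [X (1 + k_d θ_c)] = 0.511 × 2630 × (1090 − 3.58) × 11.8 / [2510 × (1 + 0.0596 × 11.8)] = 1.72×10^7 / 4275 = 4030 m³.
τ = V/Q = 4030/2630 = 1.532 d, or 36.77 h.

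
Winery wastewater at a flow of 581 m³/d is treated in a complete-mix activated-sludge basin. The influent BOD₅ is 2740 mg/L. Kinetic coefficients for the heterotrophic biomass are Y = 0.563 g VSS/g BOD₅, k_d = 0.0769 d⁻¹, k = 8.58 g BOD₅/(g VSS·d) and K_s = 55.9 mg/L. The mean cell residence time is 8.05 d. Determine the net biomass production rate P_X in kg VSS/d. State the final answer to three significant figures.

Effluent substrate depends only on kinetics and SRT: S = K_s(1 + k_d θ_c) / [θ_c(Yk − k_d) − 1] = 55.9 × (1 + 0.0769 × 8.05) / [8.05 × (0.563 × 8.58 − 0.0769) − 1] = 90.50 / 37.27 = 2.429 mg/L.
Correct the yield for decay: Y_obs = Y/(1 + k_d θ_c) = 0.563 / (1 + 0.0769 × 8.05) = 0.563 / 1.619 = 0.3477.
Substrate removed = Q·(S₀ − S) = 581 m³/d × (2740 − 2.43) g/m³ = 1.59×10^6 g/d = 1591 kg/d.
Net biomass production P_X = Y_obs × Q·(S₀ − S) = 0.3477 × 1591 = 553.1 kg VSS/d.

P_X ≈ 553 kg VSS/d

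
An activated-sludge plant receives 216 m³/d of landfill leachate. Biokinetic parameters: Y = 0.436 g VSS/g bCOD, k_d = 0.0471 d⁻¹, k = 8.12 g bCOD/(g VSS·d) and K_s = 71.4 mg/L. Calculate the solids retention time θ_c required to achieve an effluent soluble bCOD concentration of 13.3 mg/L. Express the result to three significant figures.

θ_c ≈ 1.97 d

At the target effluent, Y k S/(K_s+S) = 0.436×8.12×13.3/84.70 = 0.5559 d⁻¹.
Then 1/θ_c = μ − k_d = 0.5559 − 0.0471 = 0.5088 d⁻¹, giving θ_c = 1.965 d.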